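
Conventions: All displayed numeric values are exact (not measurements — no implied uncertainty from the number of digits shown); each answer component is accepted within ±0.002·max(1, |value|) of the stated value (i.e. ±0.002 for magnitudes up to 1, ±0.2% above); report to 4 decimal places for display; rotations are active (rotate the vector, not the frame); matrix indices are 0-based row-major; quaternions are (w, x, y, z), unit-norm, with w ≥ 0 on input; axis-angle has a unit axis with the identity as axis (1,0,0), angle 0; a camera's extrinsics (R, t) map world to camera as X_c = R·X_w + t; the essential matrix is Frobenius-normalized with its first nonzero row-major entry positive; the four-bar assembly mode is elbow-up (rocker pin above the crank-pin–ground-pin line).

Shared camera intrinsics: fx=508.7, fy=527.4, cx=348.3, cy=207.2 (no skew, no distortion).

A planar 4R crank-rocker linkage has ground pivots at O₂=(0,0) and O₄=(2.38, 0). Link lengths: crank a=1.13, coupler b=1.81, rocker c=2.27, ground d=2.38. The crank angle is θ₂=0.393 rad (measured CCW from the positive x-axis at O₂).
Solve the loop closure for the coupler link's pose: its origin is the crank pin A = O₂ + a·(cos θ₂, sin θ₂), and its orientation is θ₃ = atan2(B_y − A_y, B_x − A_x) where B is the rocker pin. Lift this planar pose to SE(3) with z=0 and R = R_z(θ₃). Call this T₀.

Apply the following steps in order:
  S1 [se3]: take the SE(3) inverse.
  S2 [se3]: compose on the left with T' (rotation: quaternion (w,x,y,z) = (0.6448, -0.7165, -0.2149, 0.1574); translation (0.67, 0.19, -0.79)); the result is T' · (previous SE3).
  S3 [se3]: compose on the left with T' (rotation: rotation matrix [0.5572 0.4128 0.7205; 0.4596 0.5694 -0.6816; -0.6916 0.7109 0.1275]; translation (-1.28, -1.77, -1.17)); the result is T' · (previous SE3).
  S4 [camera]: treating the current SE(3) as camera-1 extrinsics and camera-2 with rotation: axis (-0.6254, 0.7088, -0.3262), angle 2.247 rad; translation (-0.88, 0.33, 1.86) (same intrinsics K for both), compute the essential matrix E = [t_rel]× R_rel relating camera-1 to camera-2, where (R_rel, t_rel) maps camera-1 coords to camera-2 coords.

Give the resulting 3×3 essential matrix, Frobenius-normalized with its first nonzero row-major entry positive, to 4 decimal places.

source (fourbar_fk): coupler pose = R=[0.3260 -0.9454 0.0000; 0.9454 0.3260 0.0000; 0.0000 0.0000 1.0000], t=(1.0439, 0.4327, 0.0000)
after S1 (invert_se3): R=[0.3260 0.9454 0.0000; -0.9454 0.3260 -0.0000; 0.0000 0.0000 1.0000], t=(-0.7494, 0.8458, 0.0000)
after S2 (compose_se3): R=[0.1805 0.8454 -0.5026; 0.2386 0.4581 0.8563; 0.9542 -0.2745 -0.1190], t=(0.1157, -0.2573, -1.6673)
after S3 (compose_se3): R=[0.8866 0.4624 -0.0123; -0.4316 0.8365 0.3376; 0.1665 -0.2940 0.9412], t=(-2.5230, -0.7269, -1.6456)
after S4 (essential): [0.1861 0.6719 0.1079; 0.0845 0.0622 -0.2412; -0.1801 -0.0332 0.6321]

matrix = [0.1861 0.6719 0.1079; 0.0845 0.0622 -0.2412; -0.1801 -0.0332 0.6321]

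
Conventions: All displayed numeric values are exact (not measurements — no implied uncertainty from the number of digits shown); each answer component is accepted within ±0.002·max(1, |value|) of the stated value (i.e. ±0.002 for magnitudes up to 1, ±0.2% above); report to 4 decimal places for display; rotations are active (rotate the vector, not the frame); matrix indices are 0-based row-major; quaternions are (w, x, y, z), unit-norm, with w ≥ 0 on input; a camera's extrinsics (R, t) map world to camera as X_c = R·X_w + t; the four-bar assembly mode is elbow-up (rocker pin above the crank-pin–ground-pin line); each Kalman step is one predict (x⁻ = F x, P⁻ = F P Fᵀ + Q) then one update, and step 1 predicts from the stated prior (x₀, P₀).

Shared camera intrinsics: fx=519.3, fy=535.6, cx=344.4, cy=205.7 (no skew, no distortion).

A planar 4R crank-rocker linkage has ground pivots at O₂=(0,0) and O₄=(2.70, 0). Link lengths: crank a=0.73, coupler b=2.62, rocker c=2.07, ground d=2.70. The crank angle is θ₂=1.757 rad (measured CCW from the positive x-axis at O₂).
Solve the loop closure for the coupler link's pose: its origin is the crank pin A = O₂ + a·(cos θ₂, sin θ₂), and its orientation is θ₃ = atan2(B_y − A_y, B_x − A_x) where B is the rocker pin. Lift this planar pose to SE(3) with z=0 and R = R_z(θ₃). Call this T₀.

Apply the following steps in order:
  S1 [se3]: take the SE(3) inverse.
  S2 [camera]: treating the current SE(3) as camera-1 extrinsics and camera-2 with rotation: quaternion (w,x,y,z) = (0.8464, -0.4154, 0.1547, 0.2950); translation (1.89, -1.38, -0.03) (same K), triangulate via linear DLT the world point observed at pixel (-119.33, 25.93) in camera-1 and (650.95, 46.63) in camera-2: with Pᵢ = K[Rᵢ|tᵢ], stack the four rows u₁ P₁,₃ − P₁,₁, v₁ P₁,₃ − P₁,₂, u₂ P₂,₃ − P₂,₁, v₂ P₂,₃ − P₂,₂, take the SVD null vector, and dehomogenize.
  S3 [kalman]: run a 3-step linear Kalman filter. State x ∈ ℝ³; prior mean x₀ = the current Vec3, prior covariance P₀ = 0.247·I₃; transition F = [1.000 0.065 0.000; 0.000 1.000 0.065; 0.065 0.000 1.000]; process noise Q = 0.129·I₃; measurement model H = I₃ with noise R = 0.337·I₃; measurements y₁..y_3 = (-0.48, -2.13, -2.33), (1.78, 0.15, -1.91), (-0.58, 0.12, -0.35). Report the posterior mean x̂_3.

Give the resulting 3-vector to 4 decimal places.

result = (-0.1119, -0.3440, -0.7308)

source (fourbar_fk): coupler pose = R=[0.8728 -0.4880 0.0000; 0.4880 0.8728 0.0000; 0.0000 0.0000 1.0000], t=(-0.1351, 0.7174, 0.0000)
after S1 (invert_se3): R=[0.8728 0.4880 0.0000; -0.4880 0.8728 0.0000; 0.0000 0.0000 1.0000], t=(-0.2322, -0.6921, 0.0000)
after S2 (triangulate): (-1.3284, -0.6952, 1.9383)
after S3 (kf_track): (-0.1119, -0.3440, -0.7308)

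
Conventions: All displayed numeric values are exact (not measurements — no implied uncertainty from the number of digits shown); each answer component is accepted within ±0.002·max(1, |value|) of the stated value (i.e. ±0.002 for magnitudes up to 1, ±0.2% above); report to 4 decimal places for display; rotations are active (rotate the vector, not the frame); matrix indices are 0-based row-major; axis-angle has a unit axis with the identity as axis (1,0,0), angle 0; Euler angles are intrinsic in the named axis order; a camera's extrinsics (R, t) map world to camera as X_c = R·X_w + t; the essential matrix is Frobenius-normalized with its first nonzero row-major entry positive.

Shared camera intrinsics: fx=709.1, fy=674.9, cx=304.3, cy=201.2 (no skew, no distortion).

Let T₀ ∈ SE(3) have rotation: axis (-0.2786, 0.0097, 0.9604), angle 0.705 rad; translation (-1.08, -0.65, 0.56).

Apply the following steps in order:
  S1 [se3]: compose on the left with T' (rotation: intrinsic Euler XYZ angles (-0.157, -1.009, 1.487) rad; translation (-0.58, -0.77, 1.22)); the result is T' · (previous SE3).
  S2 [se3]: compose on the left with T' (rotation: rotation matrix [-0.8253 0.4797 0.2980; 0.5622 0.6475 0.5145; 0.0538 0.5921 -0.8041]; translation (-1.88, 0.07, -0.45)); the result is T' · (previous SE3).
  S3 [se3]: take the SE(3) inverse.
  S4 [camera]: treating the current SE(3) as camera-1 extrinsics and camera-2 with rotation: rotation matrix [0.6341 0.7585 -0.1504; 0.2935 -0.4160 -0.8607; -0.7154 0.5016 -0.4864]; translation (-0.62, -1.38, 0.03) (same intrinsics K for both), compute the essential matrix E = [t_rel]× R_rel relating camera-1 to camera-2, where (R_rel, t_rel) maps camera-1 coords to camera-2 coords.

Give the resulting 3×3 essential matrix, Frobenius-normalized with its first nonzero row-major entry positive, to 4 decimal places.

matrix = [0.2140 -0.1978 -0.5631; -0.1584 -0.6334 0.0116; 0.1918 0.1918 -0.3130]

after S1 (compose_se3): R=[-0.2360 -0.2812 -0.9302; 0.7400 -0.6724 0.0155; -0.6298 -0.6847 0.3667], t=(-0.7570, -1.7663, 2.1573)
after S2 (compose_se3): R=[0.3620 -0.2946 0.8844; 0.0225 -0.9457 -0.3242; 0.9319 0.1373 -0.3357], t=(-1.4597, -0.3895, -3.2712)
after S3 (invert_se3): R=[0.3620 0.0225 0.9319; -0.2946 -0.9457 0.1373; 0.8844 -0.3242 -0.3357], t=(3.5856, -0.3493, 0.0664)
after S4 (essential): [0.2140 -0.1978 -0.5631; -0.1584 -0.6334 0.0116; 0.1918 0.1918 -0.3130]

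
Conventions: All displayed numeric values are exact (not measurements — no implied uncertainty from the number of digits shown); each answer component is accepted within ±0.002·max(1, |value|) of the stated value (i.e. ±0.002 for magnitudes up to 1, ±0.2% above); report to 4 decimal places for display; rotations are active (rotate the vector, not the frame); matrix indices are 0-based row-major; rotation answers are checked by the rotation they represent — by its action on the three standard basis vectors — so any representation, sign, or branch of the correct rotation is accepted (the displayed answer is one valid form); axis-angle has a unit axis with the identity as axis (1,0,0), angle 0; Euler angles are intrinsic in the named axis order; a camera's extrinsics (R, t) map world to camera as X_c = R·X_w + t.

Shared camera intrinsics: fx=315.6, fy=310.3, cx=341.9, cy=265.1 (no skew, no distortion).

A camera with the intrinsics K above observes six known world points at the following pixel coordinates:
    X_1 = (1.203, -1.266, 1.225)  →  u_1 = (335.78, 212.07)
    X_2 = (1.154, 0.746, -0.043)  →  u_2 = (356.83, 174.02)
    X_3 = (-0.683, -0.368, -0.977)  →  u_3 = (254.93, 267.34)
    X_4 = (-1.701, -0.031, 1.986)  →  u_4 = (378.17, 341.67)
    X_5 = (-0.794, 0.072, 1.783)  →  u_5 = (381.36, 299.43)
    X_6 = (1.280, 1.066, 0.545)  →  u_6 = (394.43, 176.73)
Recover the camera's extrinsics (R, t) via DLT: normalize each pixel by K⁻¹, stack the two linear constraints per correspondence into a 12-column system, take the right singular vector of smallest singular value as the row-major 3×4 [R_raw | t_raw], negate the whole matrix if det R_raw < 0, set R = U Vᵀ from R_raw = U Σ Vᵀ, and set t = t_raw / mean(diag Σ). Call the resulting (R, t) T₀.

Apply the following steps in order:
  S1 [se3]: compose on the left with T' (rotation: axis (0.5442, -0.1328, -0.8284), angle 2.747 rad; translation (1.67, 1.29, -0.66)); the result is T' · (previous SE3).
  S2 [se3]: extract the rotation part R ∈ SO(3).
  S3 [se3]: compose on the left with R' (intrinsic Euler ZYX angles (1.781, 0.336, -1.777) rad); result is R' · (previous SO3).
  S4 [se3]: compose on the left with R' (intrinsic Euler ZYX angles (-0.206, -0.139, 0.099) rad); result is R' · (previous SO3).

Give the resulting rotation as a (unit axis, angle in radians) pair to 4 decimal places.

source (pnp_recover): camera pose = R=[0.1544 0.6642 0.7314; -0.9758 -0.0135 0.2182; 0.1548 -0.7474 0.6461], t=(-0.3902, -0.4204, 5.7437)
after S1 (compose_se3): R=[-0.3718 0.4488 -0.8126; 0.7975 -0.2936 -0.5271; -0.4752 -0.8440 -0.2488], t=(-3.5402, 1.8560, 1.7592)
after S2 (rot_of_se3): [-0.3718 0.4488 -0.8126; 0.7975 -0.2936 -0.5271; -0.4752 -0.8440 -0.2488]
after S3 (compose_so3): [0.7348 0.6291 0.2537; -0.4325 0.7226 -0.5392; -0.5225 0.2865 0.8031]
after S4 (compose_so3): [0.7112 0.7028 0.0188; -0.5356 0.5588 -0.6331; -0.4554 0.4402 0.7738]

rotation (axis_angle) = ((0.6292, 0.2780, -0.7259), 1.0217)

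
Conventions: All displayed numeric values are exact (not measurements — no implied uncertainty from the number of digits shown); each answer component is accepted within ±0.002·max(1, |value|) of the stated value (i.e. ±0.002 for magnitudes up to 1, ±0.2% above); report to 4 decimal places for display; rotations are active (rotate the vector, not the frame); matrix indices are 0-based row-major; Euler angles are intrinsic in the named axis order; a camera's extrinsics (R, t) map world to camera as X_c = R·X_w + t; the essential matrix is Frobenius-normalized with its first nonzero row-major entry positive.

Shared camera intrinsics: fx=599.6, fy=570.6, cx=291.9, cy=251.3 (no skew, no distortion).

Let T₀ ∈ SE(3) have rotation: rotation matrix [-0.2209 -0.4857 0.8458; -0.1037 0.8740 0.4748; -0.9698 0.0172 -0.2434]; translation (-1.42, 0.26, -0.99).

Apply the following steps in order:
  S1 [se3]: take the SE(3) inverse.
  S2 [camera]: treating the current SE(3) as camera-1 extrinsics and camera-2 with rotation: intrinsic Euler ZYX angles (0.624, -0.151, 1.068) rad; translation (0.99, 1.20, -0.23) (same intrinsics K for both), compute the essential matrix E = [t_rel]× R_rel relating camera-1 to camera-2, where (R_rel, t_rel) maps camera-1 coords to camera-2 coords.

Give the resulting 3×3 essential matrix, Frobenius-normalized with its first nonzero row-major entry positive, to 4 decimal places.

matrix = [0.1421 -0.3737 -0.4892; 0.0051 -0.4460 -0.0139; -0.1350 -0.4018 0.4712]

after S1 (invert_se3): R=[-0.2209 -0.1037 -0.9698; -0.4857 0.8740 0.0172; 0.8458 0.4748 -0.2434], t=(-1.2468, -0.8999, 0.8366)
after S2 (essential): [0.1421 -0.3737 -0.4892; 0.0051 -0.4460 -0.0139; -0.1350 -0.4018 0.4712]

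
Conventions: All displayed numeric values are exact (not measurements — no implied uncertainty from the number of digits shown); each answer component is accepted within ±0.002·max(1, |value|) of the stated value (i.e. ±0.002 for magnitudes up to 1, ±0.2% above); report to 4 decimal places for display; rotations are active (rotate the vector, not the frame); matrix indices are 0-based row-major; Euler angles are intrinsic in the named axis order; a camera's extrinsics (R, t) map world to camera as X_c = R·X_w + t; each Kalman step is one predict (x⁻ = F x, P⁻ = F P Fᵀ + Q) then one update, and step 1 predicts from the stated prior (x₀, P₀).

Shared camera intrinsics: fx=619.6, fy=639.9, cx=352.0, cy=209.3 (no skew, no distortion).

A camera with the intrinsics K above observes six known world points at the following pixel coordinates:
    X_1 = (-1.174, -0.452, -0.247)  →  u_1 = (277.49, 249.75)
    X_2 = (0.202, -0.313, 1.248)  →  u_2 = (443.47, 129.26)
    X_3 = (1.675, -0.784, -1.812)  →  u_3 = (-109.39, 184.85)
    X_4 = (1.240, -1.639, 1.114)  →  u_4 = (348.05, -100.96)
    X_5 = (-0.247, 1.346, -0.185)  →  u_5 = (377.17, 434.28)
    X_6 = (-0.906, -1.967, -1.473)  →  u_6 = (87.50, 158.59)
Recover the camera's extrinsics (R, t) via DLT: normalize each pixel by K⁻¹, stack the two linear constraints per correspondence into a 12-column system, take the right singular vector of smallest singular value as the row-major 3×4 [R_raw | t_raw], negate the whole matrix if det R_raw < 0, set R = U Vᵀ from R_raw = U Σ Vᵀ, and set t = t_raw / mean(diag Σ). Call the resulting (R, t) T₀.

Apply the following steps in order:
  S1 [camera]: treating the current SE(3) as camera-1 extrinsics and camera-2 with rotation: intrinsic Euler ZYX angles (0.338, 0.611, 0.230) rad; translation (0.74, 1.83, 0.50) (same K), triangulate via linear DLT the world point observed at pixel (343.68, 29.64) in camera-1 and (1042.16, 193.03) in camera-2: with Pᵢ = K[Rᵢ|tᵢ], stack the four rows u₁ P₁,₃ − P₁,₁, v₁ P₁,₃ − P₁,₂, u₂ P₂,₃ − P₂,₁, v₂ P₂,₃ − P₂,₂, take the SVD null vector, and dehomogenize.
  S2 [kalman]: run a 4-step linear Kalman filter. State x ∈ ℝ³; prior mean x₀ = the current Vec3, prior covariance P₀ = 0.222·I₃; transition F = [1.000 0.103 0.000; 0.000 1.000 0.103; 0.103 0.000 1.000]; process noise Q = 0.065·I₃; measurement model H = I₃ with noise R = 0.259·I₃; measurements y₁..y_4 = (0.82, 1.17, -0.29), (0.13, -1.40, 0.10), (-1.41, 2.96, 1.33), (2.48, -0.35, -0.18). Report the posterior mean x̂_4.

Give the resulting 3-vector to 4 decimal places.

source (pnp_recover): camera pose = R=[0.0050 0.4588 0.8885; -0.3102 0.8454 -0.4348; -0.9507 -0.2734 0.1466], t=(-0.2700, 0.2800, 4.6401)
after S1 (triangulate): (-0.4137, -1.7849, 1.1420)
after S2 (kf_track): (0.7215, 0.4397, 0.3986)

result = (0.7215, 0.4397, 0.3986)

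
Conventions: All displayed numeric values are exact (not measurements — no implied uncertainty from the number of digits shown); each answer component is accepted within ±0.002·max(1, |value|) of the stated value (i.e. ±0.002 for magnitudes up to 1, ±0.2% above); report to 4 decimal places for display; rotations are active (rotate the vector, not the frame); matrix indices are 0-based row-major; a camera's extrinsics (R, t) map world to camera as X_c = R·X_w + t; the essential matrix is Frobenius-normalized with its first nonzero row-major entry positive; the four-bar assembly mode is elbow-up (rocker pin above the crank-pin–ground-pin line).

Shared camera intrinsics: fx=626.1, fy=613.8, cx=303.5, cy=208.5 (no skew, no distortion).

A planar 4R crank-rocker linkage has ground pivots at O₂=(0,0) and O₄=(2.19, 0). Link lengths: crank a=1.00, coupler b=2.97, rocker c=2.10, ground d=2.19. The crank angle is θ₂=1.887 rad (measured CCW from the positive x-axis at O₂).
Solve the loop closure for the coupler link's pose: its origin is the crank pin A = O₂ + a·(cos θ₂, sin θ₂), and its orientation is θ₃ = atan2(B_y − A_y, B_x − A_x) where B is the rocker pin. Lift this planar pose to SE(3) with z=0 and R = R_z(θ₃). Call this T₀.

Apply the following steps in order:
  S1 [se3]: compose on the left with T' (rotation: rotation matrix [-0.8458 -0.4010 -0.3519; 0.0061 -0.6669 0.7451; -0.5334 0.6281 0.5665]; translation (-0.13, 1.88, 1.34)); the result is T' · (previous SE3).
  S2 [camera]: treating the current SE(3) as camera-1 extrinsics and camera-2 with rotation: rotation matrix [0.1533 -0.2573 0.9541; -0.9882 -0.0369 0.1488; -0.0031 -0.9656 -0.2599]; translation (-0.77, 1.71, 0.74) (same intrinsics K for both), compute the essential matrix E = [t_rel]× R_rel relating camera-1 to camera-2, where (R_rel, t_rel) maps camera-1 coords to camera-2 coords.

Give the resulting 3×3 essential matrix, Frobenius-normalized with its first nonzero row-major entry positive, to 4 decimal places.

matrix = [0.3657 0.1020 0.2864; 0.1348 -0.5822 0.3394; 0.3792 0.3374 0.2097]

source (fourbar_fk): coupler pose = R=[0.9240 -0.3823 0.0000; 0.3823 0.9240 0.0000; 0.0000 0.0000 1.0000], t=(-0.3110, 0.9504, 0.0000)
after S1 (compose_se3): R=[-0.9348 -0.0471 -0.3519; -0.2493 -0.6186 0.7451; -0.2528 0.7843 0.5665], t=(-0.2481, 1.2443, 2.1028)
after S2 (essential): [0.3657 0.1020 0.2864; 0.1348 -0.5822 0.3394; 0.3792 0.3374 0.2097]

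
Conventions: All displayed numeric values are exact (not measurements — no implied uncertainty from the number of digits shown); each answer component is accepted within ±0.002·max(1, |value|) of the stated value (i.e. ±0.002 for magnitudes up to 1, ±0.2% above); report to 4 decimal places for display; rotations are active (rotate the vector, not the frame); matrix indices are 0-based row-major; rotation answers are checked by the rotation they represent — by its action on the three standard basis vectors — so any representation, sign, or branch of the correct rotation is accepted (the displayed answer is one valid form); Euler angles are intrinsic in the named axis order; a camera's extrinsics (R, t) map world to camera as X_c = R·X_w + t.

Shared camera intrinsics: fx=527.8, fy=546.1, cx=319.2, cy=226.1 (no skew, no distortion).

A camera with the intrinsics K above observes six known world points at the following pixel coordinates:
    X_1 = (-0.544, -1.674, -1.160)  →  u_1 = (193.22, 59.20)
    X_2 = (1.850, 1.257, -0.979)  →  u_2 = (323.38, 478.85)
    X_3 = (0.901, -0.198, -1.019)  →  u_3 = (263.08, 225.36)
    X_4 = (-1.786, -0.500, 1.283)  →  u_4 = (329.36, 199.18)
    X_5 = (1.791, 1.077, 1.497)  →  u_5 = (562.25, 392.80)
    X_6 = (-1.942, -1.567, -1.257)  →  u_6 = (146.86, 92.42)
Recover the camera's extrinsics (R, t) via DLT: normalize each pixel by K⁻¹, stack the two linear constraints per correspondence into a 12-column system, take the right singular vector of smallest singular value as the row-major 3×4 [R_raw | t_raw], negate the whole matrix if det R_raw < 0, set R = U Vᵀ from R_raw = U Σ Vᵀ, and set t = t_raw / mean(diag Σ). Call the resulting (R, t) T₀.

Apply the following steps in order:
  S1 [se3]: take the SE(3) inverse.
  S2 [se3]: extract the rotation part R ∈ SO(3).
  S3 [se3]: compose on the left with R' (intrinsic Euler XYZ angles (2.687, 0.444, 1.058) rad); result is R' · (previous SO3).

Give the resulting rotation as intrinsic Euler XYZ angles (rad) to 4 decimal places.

rotation (euler_xyz) = (-2.7646, -0.1728, 0.8618)

source (pnp_recover): camera pose = R=[0.5235 -0.0562 0.8501; 0.0521 0.9981 0.0339; -0.8504 0.0265 0.5255], t=(-0.0400, 0.1799, 5.2894)
after S1 (invert_se3): R=[0.5235 0.0521 -0.8504; -0.0562 0.9981 0.0265; 0.8501 0.0339 0.5255], t=(4.5097, -0.3222, -2.7515)
after S2 (rot_of_se3): [0.5235 0.0521 -0.8504; -0.0562 0.9981 0.0265; 0.8501 0.0339 0.5255]
after S3 (compose_so3): [0.6414 -0.7477 -0.1719; -0.6645 -0.6534 0.3627; -0.3835 -0.1184 -0.9159]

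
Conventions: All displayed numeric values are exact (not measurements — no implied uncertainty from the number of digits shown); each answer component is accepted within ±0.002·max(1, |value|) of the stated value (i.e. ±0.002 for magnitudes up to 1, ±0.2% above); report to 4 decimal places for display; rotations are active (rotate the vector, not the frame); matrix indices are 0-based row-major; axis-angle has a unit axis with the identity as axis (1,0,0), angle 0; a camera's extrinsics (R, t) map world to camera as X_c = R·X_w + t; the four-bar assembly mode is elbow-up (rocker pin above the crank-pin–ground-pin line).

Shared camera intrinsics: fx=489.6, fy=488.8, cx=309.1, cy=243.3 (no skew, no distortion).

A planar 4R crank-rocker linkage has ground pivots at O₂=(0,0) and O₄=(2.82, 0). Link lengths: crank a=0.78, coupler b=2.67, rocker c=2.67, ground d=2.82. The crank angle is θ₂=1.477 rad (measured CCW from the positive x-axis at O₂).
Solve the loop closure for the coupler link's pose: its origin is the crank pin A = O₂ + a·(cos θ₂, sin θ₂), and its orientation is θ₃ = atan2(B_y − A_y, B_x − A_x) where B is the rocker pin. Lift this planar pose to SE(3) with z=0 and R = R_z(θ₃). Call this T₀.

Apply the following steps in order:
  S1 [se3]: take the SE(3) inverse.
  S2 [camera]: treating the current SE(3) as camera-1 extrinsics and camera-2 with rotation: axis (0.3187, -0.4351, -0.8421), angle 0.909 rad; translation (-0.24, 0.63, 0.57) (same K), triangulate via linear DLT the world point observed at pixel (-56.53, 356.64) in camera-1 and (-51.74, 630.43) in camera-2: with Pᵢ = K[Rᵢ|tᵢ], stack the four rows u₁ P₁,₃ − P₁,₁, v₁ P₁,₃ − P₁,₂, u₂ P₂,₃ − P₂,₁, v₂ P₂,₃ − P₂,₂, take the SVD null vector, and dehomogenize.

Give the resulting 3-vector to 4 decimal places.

source (fourbar_fk): coupler pose = R=[0.7443 -0.6678 0.0000; 0.6678 0.7443 0.0000; 0.0000 0.0000 1.0000], t=(0.0731, 0.7766, 0.0000)
after S1 (invert_se3): R=[0.7443 0.6678 0.0000; -0.6678 0.7443 0.0000; 0.0000 0.0000 1.0000], t=(-0.5730, -0.5292, 0.0000)
after S2 (triangulate): (-0.9149, 0.3232, 1.3901)

result = (-0.9149, 0.3232, 1.3901)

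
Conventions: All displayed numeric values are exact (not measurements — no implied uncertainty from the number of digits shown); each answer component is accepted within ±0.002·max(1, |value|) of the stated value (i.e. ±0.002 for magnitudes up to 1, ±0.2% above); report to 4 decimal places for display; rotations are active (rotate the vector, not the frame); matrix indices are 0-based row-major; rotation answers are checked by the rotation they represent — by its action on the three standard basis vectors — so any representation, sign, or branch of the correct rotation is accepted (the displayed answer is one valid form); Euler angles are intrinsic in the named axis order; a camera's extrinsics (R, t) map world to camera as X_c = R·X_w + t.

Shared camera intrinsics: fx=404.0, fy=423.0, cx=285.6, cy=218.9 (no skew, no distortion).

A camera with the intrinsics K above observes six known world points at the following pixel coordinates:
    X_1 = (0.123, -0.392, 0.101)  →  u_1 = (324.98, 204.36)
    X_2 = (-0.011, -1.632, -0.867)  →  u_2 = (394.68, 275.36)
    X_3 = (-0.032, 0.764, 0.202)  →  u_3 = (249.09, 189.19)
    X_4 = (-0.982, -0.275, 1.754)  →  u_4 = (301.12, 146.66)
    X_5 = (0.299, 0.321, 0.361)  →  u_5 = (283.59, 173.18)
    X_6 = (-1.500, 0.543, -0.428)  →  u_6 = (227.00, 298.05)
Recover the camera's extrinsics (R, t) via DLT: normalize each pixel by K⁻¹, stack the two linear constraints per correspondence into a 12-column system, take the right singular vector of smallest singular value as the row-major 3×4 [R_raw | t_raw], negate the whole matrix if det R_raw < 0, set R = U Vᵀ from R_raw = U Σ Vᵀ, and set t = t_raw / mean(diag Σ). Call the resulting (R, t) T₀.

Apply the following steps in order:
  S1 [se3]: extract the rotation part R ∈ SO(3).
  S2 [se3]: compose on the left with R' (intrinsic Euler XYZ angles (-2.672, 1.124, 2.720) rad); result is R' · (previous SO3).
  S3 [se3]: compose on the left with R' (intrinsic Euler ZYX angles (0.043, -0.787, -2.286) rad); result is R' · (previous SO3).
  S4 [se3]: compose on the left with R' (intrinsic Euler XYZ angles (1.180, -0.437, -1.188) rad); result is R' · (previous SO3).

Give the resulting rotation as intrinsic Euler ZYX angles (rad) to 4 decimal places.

rotation (euler_zyx) = (-2.2170, -0.3652, -0.1179)

source (pnp_recover): camera pose = R=[0.3047 -0.9524 0.0107; -0.6510 -0.2165 -0.7275; 0.6952 0.2147 -0.6860], t=(0.1801, -0.1401, 6.1427)
after S1 (rot_of_se3): [0.3047 -0.9524 0.0107; -0.6510 -0.2165 -0.7275; 0.6952 0.2147 -0.6860]
after S2 (compose_so3): [0.6219 0.6074 -0.4942; -0.5002 -0.1774 -0.8475; -0.6025 0.7743 0.1935]
after S3 (compose_so3): [-0.1027 0.6628 -0.7417; -0.1313 0.7301 0.6706; 0.9860 0.1662 0.0121]
after S4 (compose_so3): [-0.5624 0.7676 0.3075; -0.7457 -0.6315 0.2124; 0.3572 -0.1099 0.9276]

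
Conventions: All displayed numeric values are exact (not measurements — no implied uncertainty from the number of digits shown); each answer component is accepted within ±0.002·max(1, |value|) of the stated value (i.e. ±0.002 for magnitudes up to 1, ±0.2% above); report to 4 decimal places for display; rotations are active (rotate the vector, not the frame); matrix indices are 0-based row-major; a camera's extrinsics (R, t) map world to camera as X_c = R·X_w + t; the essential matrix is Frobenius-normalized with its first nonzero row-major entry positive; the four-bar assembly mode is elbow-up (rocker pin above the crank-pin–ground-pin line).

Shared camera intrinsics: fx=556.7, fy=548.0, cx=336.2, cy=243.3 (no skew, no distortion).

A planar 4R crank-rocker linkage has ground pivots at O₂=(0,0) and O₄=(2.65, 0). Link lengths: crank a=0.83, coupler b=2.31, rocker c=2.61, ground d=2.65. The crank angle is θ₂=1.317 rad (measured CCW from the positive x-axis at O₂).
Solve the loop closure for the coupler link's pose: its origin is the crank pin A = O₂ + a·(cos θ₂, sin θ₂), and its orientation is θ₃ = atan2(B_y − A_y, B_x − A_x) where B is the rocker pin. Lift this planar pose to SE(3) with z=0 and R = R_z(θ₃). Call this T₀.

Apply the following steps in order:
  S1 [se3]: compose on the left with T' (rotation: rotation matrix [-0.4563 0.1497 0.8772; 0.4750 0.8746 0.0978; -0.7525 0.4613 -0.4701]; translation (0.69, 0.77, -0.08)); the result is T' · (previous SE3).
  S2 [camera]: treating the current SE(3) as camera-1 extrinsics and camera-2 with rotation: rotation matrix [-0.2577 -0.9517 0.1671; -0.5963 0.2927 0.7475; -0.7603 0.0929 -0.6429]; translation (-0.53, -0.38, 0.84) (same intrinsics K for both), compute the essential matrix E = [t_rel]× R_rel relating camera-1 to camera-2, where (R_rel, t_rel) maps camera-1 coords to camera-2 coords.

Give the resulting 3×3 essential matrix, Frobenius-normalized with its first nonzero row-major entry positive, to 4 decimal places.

matrix = [0.5773 -0.3738 0.0676; 0.0897 0.2131 0.6589; -0.1120 0.1169 0.0929]

source (fourbar_fk): coupler pose = R=[0.6923 -0.7216 0.0000; 0.7216 0.6923 0.0000; 0.0000 0.0000 1.0000], t=(0.2084, 0.8034, 0.0000)
after S1 (compose_se3): R=[-0.2078 0.4329 0.8772; 0.9599 0.2627 0.0978; -0.1881 0.8623 -0.4701], t=(0.7152, 1.5716, 0.1338)
after S2 (essential): [0.5773 -0.3738 0.0676; 0.0897 0.2131 0.6589; -0.1120 0.1169 0.0929]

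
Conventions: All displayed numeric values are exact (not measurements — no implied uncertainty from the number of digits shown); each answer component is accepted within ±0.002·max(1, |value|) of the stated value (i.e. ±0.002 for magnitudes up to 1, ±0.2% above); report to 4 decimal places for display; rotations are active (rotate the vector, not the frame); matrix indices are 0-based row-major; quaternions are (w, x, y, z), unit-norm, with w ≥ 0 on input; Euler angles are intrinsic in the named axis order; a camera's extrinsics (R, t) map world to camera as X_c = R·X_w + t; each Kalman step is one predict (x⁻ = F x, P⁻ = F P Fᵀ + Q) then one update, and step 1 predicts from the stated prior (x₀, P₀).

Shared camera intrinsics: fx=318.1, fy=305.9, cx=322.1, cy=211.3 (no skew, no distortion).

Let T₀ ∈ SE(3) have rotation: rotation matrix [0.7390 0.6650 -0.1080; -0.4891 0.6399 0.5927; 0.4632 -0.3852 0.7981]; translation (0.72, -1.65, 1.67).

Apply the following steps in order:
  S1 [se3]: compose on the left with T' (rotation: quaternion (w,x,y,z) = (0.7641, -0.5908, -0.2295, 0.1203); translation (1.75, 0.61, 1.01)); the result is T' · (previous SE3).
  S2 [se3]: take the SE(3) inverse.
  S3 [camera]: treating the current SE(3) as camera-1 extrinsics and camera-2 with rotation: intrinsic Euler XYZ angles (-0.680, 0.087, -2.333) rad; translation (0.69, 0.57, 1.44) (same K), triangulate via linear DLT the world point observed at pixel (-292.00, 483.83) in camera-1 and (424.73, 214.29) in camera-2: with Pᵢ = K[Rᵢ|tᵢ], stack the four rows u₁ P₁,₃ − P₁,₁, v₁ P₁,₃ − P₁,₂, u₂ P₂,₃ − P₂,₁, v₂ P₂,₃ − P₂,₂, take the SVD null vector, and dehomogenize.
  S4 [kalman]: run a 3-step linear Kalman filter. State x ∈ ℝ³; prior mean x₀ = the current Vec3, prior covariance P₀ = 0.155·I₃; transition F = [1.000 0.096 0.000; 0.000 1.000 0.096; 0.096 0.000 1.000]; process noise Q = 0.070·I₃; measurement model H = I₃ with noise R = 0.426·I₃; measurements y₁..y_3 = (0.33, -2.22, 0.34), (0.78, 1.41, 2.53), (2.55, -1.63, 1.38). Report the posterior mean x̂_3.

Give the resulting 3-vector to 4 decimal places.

after S1 (compose_se3): R=[0.3688 0.8214 -0.4351; 0.5954 0.1507 0.7892; 0.7138 -0.5501 -0.4335], t=(1.4062, 1.9027, 3.0693)
after S2 (invert_se3): R=[0.3688 0.5954 0.7138; 0.8214 0.1507 -0.5501; -0.4351 0.7892 -0.4335], t=(-3.8423, 0.2465, 0.4407)
after S3 (triangulate): (1.1715, 1.7750, 1.7685)
after S4 (kf_track): (1.4606, 0.1779, 1.6711)

result = (1.4606, 0.1779, 1.6711)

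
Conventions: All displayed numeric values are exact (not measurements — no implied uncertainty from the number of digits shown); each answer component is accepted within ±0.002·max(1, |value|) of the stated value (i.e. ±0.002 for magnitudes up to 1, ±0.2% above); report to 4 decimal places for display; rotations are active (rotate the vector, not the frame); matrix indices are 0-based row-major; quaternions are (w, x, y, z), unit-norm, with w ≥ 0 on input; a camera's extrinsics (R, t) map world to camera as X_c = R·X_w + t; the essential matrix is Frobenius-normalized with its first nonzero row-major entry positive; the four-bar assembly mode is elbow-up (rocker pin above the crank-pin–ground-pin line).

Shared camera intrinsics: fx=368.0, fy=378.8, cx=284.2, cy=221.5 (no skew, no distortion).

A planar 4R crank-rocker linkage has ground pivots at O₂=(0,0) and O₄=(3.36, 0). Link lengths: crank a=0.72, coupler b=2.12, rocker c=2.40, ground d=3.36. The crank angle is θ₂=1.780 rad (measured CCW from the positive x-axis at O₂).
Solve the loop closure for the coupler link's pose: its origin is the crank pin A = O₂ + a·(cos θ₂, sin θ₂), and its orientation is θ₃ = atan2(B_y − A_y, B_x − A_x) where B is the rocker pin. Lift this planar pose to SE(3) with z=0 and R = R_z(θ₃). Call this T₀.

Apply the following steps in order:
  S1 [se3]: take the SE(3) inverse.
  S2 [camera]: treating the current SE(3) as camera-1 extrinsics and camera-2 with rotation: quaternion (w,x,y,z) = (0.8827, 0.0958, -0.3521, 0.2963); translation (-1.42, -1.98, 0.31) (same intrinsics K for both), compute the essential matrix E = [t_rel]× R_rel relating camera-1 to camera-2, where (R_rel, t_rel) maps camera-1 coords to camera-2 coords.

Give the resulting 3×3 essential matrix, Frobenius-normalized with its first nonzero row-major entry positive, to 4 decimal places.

matrix = [0.2882 -0.1315 0.2959; -0.3317 0.2455 -0.3802; 0.3484 0.6123 0.0320]

source (fourbar_fk): coupler pose = R=[0.8736 -0.4866 0.0000; 0.4866 0.8736 0.0000; 0.0000 0.0000 1.0000], t=(-0.1495, 0.7043, 0.0000)
after S1 (invert_se3): R=[0.8736 0.4866 0.0000; -0.4866 0.8736 0.0000; 0.0000 0.0000 1.0000], t=(-0.2120, -0.6881, 0.0000)
after S2 (essential): [0.2882 -0.1315 0.2959; -0.3317 0.2455 -0.3802; 0.3484 0.6123 0.0320]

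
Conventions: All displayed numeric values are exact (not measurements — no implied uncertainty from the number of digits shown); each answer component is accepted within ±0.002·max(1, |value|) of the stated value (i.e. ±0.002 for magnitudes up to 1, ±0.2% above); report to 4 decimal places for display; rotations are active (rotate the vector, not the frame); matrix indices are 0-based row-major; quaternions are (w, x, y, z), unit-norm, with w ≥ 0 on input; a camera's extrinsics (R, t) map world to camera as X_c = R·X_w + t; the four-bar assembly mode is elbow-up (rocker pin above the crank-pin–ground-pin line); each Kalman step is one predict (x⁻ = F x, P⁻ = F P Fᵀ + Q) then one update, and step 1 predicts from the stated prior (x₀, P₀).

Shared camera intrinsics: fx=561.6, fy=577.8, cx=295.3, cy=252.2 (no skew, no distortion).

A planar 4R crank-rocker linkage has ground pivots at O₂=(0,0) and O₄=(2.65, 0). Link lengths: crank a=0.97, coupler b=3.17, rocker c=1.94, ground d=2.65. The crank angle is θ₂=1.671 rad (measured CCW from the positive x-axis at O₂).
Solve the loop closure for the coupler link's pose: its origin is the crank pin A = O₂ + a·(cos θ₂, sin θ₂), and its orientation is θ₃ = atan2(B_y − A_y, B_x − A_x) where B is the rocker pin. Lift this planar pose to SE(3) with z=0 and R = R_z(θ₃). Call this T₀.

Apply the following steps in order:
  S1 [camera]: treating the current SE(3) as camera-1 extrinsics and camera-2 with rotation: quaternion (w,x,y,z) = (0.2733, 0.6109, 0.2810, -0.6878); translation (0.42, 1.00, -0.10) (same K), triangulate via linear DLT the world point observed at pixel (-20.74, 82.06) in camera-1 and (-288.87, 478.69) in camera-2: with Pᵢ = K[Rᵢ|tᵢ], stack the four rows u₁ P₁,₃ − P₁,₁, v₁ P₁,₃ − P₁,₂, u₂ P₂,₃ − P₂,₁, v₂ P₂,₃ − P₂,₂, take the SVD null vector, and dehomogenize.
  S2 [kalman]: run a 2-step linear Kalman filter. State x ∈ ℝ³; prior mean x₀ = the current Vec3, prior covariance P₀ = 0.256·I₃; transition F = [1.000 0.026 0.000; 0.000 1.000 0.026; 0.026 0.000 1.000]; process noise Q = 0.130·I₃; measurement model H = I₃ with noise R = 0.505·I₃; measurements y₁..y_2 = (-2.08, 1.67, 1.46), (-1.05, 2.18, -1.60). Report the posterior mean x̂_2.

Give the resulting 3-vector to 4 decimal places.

source (fourbar_fk): coupler pose = R=[0.9535 -0.3013 0.0000; 0.3013 0.9535 0.0000; 0.0000 0.0000 1.0000], t=(-0.0970, 0.9651, 0.0000)
after S1 (triangulate): (-1.3065, -1.1466, 1.7722)
after S2 (kf_track): (-1.4084, 0.9583, 0.2968)

result = (-1.4084, 0.9583, 0.2968)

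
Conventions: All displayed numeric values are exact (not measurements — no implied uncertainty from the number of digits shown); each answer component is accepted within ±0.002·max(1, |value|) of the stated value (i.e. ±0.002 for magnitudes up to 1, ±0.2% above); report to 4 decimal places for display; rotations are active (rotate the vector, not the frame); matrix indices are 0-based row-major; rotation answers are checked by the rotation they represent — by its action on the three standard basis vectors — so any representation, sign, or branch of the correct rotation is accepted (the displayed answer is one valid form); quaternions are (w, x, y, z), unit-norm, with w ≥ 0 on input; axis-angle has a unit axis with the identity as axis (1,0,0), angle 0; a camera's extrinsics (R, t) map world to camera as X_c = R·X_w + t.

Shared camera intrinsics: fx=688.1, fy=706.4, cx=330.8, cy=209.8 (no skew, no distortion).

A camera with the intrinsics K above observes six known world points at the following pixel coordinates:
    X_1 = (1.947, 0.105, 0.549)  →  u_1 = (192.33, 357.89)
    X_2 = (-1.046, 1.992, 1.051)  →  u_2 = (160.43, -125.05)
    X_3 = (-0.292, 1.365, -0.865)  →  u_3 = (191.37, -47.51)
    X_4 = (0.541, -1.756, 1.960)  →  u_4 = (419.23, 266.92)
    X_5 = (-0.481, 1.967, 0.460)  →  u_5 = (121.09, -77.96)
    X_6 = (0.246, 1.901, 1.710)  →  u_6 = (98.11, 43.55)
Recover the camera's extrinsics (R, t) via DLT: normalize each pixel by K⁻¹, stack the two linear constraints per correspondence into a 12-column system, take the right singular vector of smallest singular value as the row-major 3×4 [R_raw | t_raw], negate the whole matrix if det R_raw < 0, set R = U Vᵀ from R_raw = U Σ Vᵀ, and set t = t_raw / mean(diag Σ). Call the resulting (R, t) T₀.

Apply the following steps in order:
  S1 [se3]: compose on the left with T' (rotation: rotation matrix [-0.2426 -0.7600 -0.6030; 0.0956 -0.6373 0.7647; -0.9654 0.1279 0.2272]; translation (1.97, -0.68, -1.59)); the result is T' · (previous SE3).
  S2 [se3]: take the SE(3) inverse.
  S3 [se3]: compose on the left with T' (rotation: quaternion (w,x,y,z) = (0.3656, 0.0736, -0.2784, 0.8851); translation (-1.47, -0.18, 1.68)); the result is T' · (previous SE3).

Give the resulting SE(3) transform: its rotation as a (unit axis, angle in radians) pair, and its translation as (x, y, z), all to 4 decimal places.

source (pnp_recover): camera pose = R=[-0.4880 -0.8453 -0.2174; 0.8729 -0.4721 -0.1235; 0.0018 -0.2500 0.9682], t=(0.1099, -0.4902, 4.7008)
after S1 (compose_se3): R=[-0.5460 0.7146 -0.4372; -0.6015 0.0289 0.7983; 0.5831 0.6989 0.4141], t=(-0.5187, 3.2376, -0.6907)
after S2 (invert_se3): R=[-0.5460 -0.6015 0.5831; 0.7146 0.0289 0.6989; -0.4372 0.7983 0.4141], t=(2.0670, 0.7600, -2.5254)
after S3 (compose_se3): R=[-0.0656 0.3559 -0.9322; -0.5048 -0.8177 -0.2766; -0.8607 0.4524 0.2333], t=(-3.3000, 2.0146, -0.0701)

rotation (axis_angle) = ((0.6451, -0.0633, -0.7615), 2.5410), translation = (-3.3000, 2.0146, -0.0701)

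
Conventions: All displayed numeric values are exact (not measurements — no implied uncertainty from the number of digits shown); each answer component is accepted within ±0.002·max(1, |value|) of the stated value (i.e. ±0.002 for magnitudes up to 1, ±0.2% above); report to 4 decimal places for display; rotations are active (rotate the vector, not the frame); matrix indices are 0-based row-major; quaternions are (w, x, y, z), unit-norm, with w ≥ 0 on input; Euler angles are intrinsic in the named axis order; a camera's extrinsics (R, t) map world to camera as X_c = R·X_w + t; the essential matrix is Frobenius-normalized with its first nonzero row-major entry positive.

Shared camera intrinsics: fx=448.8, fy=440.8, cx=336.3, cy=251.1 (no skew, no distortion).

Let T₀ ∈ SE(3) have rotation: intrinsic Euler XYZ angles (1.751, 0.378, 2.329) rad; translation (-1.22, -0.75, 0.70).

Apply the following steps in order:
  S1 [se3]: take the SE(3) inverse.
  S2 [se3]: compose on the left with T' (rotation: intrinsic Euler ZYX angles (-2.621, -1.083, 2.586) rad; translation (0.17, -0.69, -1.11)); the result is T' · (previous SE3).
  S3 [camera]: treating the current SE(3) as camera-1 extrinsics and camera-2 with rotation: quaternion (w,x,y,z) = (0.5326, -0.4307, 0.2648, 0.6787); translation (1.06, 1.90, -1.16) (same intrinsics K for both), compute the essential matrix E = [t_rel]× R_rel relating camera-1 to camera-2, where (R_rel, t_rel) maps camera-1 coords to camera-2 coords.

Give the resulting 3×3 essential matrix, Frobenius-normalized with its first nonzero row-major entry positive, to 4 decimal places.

matrix = [0.1104 0.3218 0.3798; -0.2754 0.1473 -0.5177; 0.1323 -0.5973 0.0106]

after S1 (invert_se3): R=[-0.6391 -0.3798 0.6688; -0.6748 -0.1404 -0.7245; 0.3691 -0.9144 -0.1666], t=(-1.5327, -0.4214, -0.1189)
after S2 (compose_se3): R=[-0.0649 0.9922 -0.1065; -0.4737 -0.1245 -0.8719; -0.8783 -0.0061 0.4781], t=(0.9095, -0.7510, -2.5208)
after S3 (essential): [0.1104 0.3218 0.3798; -0.2754 0.1473 -0.5177; 0.1323 -0.5973 0.0106]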